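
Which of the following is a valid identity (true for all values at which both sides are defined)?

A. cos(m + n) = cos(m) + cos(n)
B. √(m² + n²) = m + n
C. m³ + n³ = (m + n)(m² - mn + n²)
A: fails at (2, 7) — LHS = cos(9) ≈ -0.9111, RHS = cos(2) + cos(7) ≈ 0.3378.
B: fails at (4, 5) — LHS = √(41) ≈ 6.403, RHS = 9.
C: holds — e.g. at (1, 1), both sides equal 2.

Answer: C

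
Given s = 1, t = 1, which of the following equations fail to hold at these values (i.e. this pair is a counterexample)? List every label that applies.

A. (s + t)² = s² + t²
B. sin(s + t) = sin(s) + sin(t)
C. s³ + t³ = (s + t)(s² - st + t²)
Evaluating each claim at the given values:
A. LHS = 4, RHS = 2 → fails here (LHS ≠ RHS)
B. LHS = sin(2) ≈ 0.9093, RHS = 2·sin(1) ≈ 1.683 → fails here (LHS ≠ RHS)
C. LHS = 2, RHS = 2 → holds here (LHS = RHS)

Answer: A, B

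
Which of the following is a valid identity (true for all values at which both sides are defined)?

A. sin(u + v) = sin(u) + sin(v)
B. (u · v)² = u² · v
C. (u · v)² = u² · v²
A: fails at (1, 3) — LHS = sin(4) ≈ -0.7568, RHS = sin(3) + sin(1) ≈ 0.9826.
B: fails at (1, 5) — LHS = 25, RHS = 5.
C: holds — e.g. at (3, 3), both sides equal 81.

Answer: C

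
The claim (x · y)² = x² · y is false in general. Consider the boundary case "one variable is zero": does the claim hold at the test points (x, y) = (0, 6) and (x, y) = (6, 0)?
At (0, 6): LHS = 0, RHS = 0 → equal
At (6, 0): LHS = 0, RHS = 0 → equal

So the claim does hold at both of these boundary points, even though it is not an identity.

Answer: Yes, holds at both test points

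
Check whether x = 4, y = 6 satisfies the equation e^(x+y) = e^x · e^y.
Substituting x = 4, y = 6:

LHS = e^(4+6) = e^10 ≈ 22026.5
RHS = e^4 · e^6 = e^10 ≈ 22026.5

LHS = RHS, so the equation holds at this point.

Answer: Holds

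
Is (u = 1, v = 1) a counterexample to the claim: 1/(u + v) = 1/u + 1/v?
Substituting u = 1, v = 1:
LHS = 1/(1 + 1) = 1/2
RHS = 1/1 + 1/1 = 2

Since LHS ≠ RHS, this pair disproves the claim.

Answer: Yes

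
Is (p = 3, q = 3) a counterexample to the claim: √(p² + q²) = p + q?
Substituting p = 3, q = 3:
LHS = √(3² + 3²) = 3·√(2) ≈ 4.243
RHS = 3 + 3 = 6

Since LHS ≠ RHS, this pair disproves the claim.

Answer: Yes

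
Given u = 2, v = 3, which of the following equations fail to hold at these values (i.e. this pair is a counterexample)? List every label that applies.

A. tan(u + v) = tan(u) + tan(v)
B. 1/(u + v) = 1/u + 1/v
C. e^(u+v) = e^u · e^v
A, B

Evaluating each claim at the given values:
A. LHS = tan(5) ≈ -3.381, RHS = tan(2) + tan(3) ≈ -2.328 → fails here (LHS ≠ RHS)
B. LHS = 1/5, RHS = 5/6 → fails here (LHS ≠ RHS)
C. LHS = e^5 ≈ 148.4, RHS = e^5 ≈ 148.4 → holds here (LHS = RHS)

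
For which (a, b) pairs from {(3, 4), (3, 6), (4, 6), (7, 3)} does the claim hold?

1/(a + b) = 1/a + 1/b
Testing each pair:
(3, 4): LHS = 1/7, RHS = 7/12 → fails
(3, 6): LHS = 1/9, RHS = 1/2 → fails
(4, 6): LHS = 1/10, RHS = 5/12 → fails
(7, 3): LHS = 1/10, RHS = 10/21 → fails

No pair satisfies the claim.

Answer: None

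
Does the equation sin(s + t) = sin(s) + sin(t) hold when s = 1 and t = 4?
Substituting s = 1, t = 4:

LHS = sin(1 + 4) = sin(5) ≈ -0.9589
RHS = sin(1) + sin(4) ≈ 0.08467

LHS ≠ RHS, so the equation does not hold at this point.

Answer: Fails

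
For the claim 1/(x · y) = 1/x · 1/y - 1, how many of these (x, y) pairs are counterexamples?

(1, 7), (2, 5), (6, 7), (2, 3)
4

Testing each pair:
(1, 7): LHS = 1/7, RHS = -6/7 → counterexample
(2, 5): LHS = 1/10, RHS = -9/10 → counterexample
(6, 7): LHS = 1/42, RHS = -41/42 → counterexample
(2, 3): LHS = 1/6, RHS = -5/6 → counterexample

That makes 4 counterexamples.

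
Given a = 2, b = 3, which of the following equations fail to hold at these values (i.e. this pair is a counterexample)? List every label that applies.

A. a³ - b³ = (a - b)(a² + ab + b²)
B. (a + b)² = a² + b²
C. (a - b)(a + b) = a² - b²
B

Evaluating each claim at the given values:
A. LHS = -19, RHS = -19 → holds here (LHS = RHS)
B. LHS = 25, RHS = 13 → fails here (LHS ≠ RHS)
C. LHS = -5, RHS = -5 → holds here (LHS = RHS)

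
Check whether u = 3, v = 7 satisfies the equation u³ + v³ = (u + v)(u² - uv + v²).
Substituting u = 3, v = 7:

LHS = 3³ + 7³ = 370
RHS = (3 + 7)(3² - 3·7 + 7²) = 370

LHS = RHS, so the equation holds at this point.

Answer: Holds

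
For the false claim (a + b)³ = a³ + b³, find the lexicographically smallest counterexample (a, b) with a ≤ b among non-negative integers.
Substituting (1, 1) into the claim:
LHS = (1 + 1)³ = 8
RHS = 1³ + 1³ = 2

Since LHS ≠ RHS, this pair disproves the claim, and no lexicographically smaller pair (a ≤ b, non-negative integers) does.

For instance (3, 7) is also a counterexample (LHS = 1000, RHS = 370), but it's lexicographically larger.

Answer: (a, b) = (1, 1)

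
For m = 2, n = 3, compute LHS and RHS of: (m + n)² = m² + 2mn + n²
LHS = (2 + 3)² = 25
RHS = 2² + 2·2·3 + 3² = 25

LHS = RHS: the two sides agree.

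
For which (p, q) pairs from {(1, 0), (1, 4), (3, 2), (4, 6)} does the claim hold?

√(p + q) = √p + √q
(1, 0)

Testing each pair:
(1, 0): LHS = 1, RHS = 1 → holds
(1, 4): LHS = √(5) ≈ 2.236, RHS = 3 → fails
(3, 2): LHS = √(5) ≈ 2.236, RHS = √(2) + √(3) ≈ 3.146 → fails
(4, 6): LHS = √(10) ≈ 3.162, RHS = 2 + √(6) ≈ 4.449 → fails

1 of 4 pairs satisfies the claim.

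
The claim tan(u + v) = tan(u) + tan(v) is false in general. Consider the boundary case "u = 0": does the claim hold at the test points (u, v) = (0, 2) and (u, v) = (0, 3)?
Yes, holds at both test points

At (0, 2): LHS = tan(2) ≈ -2.185, RHS = tan(2) ≈ -2.185 → equal
At (0, 3): LHS = tan(3) ≈ -0.1425, RHS = tan(3) ≈ -0.1425 → equal

So the claim does hold at both of these boundary points, even though it is not an identity.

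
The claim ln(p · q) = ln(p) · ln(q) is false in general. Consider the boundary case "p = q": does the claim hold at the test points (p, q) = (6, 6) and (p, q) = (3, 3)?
No, fails at both test points

At (6, 6): LHS = ln(36) ≈ 3.584 ≠ RHS = ln(6)² ≈ 3.21
At (3, 3): LHS = ln(9) ≈ 2.197 ≠ RHS = ln(3)² ≈ 1.207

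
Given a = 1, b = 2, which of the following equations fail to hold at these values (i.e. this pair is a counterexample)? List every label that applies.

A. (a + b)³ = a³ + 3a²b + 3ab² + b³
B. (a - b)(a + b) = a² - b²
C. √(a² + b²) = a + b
C

Evaluating each claim at the given values:
A. LHS = 27, RHS = 27 → holds here (LHS = RHS)
B. LHS = -3, RHS = -3 → holds here (LHS = RHS)
C. LHS = √(5) ≈ 2.236, RHS = 3 → fails here (LHS ≠ RHS)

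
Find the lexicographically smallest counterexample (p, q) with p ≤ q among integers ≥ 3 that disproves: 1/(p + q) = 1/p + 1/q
(p, q) = (3, 3)

Substituting (3, 3) into the claim:
LHS = 1/(3 + 3) = 1/6
RHS = 1/3 + 1/3 = 2/3

Since LHS ≠ RHS, this pair disproves the claim, and no lexicographically smaller pair (p ≤ q, integers ≥ 3) does.

For instance (4, 4) is also a counterexample (LHS = 1/8, RHS = 1/2), but it's lexicographically larger.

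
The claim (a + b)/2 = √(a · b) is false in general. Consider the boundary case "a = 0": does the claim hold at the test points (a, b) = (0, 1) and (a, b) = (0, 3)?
At (0, 1): LHS = 1/2 ≠ RHS = 0
At (0, 3): LHS = 3/2 ≠ RHS = 0

Answer: No, fails at both test points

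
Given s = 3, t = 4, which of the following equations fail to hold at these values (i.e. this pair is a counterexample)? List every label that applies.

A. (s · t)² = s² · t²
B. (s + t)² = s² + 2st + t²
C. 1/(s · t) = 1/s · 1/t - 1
Evaluating each claim at the given values:
A. LHS = 144, RHS = 144 → holds here (LHS = RHS)
B. LHS = 49, RHS = 49 → holds here (LHS = RHS)
C. LHS = 1/12, RHS = -11/12 → fails here (LHS ≠ RHS)

Answer: C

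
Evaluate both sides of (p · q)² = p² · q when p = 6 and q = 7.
LHS = (6 · 7)² = 1764
RHS = 6² · 7 = 252

LHS ≠ RHS, so the equation does not hold here.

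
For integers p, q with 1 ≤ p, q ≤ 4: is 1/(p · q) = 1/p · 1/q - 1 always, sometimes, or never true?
Never true

The claim fails for every pair in the range. For instance at (p, q) = (3, 2): LHS = 1/6, RHS = -5/6.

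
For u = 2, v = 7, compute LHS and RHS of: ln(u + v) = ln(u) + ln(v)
LHS = ln(2 + 7) = ln(9) ≈ 2.197
RHS = ln(2) + ln(7) ≈ 2.639

LHS ≠ RHS (they differ by about 0.4418), so the equation does not hold here.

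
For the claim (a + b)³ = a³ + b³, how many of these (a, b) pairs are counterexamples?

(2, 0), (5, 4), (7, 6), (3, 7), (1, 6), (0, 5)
4

Testing each pair:
(2, 0): LHS = 8, RHS = 8 → satisfies claim
(5, 4): LHS = 729, RHS = 189 → counterexample
(7, 6): LHS = 2197, RHS = 559 → counterexample
(3, 7): LHS = 1000, RHS = 370 → counterexample
(1, 6): LHS = 343, RHS = 217 → counterexample
(0, 5): LHS = 125, RHS = 125 → satisfies claim

That makes 4 counterexamples.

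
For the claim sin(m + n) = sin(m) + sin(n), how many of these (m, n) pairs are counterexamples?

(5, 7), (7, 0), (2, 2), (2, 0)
Testing each pair:
(5, 7): LHS = sin(12) ≈ -0.5366, RHS = sin(5) + sin(7) ≈ -0.3019 → counterexample
(7, 0): LHS = sin(7) ≈ 0.657, RHS = sin(7) ≈ 0.657 → satisfies claim
(2, 2): LHS = sin(4) ≈ -0.7568, RHS = 2·sin(2) ≈ 1.819 → counterexample
(2, 0): LHS = sin(2) ≈ 0.9093, RHS = sin(2) ≈ 0.9093 → satisfies claim

That makes 2 counterexamples.

Answer: 2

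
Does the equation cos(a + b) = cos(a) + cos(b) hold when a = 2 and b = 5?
Substituting a = 2, b = 5:

LHS = cos(2 + 5) = cos(7) ≈ 0.7539
RHS = cos(2) + cos(5) ≈ -0.1325

LHS ≠ RHS, so the equation does not hold at this point.

Answer: Fails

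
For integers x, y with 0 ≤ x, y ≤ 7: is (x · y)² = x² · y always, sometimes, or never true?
It holds at (x, y) = (3, 0) (both sides equal 0), but fails at (x, y) = (3, 5) (LHS = 225, RHS = 45).

Answer: Sometimes true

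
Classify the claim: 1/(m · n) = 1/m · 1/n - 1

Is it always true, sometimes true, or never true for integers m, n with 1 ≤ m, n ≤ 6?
Never true

The claim fails for every pair in the range. For instance at (m, n) = (5, 6): LHS = 1/30, RHS = -29/30.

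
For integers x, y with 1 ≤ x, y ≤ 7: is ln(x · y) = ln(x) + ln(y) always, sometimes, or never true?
Always true

The identity holds for every pair in the range. For instance at (x, y) = (1, 1): both sides equal 0.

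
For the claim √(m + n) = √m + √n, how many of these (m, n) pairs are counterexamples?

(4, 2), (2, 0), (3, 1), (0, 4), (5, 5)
3

Testing each pair:
(4, 2): LHS = √(6) ≈ 2.449, RHS = √(2) + 2 ≈ 3.414 → counterexample
(2, 0): LHS = √(2) ≈ 1.414, RHS = √(2) ≈ 1.414 → satisfies claim
(3, 1): LHS = 2, RHS = 1 + √(3) ≈ 2.732 → counterexample
(0, 4): LHS = 2, RHS = 2 → satisfies claim
(5, 5): LHS = √(10) ≈ 3.162, RHS = 2·√(5) ≈ 4.472 → counterexample

That makes 3 counterexamples.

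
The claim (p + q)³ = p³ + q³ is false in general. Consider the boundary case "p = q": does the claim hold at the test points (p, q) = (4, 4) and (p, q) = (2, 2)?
At (4, 4): LHS = 512 ≠ RHS = 128
At (2, 2): LHS = 64 ≠ RHS = 16

Answer: No, fails at both test points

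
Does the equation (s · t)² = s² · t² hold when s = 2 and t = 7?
Substituting s = 2, t = 7:

LHS = (2 · 7)² = 196
RHS = 2² · 7² = 196

LHS = RHS, so the equation holds at this point.

Answer: Holds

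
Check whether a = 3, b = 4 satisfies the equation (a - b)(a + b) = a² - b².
Substituting a = 3, b = 4:

LHS = (3 - 4)(3 + 4) = -7
RHS = 3² - 4² = -7

LHS = RHS, so the equation holds at this point.

Answer: Holds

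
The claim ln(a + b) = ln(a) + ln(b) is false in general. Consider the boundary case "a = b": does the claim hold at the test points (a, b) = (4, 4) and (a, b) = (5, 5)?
At (4, 4): LHS = ln(8) ≈ 2.079 ≠ RHS = 2·ln(4) ≈ 2.773
At (5, 5): LHS = ln(10) ≈ 2.303 ≠ RHS = 2·ln(5) ≈ 3.219

Answer: No, fails at both test points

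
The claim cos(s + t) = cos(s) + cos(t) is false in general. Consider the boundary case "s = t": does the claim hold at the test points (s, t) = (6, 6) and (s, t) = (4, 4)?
At (6, 6): LHS = cos(12) ≈ 0.8439 ≠ RHS = 2·cos(6) ≈ 1.92
At (4, 4): LHS = cos(8) ≈ -0.1455 ≠ RHS = 2·cos(4) ≈ -1.307

Answer: No, fails at both test points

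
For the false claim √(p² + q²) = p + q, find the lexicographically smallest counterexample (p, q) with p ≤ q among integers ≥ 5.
Substituting (5, 5) into the claim:
LHS = √(5² + 5²) = 5·√(2) ≈ 7.071
RHS = 5 + 5 = 10

Since LHS ≠ RHS, this pair disproves the claim, and no lexicographically smaller pair (p ≤ q, integers ≥ 5) does.

For instance (5, 7) is also a counterexample (LHS = √(74) ≈ 8.602, RHS = 12), but it's lexicographically larger.

Answer: (p, q) = (5, 5)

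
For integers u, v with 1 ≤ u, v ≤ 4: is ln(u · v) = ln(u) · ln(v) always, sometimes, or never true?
It holds at (u, v) = (1, 1) (both sides equal 0), but fails at (u, v) = (1, 3) (LHS = ln(3) ≈ 1.099, RHS = 0).

Answer: Sometimes true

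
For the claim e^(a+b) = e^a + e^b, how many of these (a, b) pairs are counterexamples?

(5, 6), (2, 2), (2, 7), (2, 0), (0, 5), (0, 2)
Testing each pair:
(5, 6): LHS = e^11 ≈ 59874.1, RHS = e^5 + e^6 ≈ 551.8 → counterexample
(2, 2): LHS = e^4 ≈ 54.6, RHS = 2·e^2 ≈ 14.78 → counterexample
(2, 7): LHS = e^9 ≈ 8103, RHS = e^2 + e^7 ≈ 1104 → counterexample
(2, 0): LHS = e^2 ≈ 7.389, RHS = 1 + e^2 ≈ 8.389 → counterexample
(0, 5): LHS = e^5 ≈ 148.4, RHS = 1 + e^5 ≈ 149.4 → counterexample
(0, 2): LHS = e^2 ≈ 7.389, RHS = 1 + e^2 ≈ 8.389 → counterexample

That makes 6 counterexamples.

Answer: 6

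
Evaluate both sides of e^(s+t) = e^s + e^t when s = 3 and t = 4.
LHS = e^(3+4) = e^7 ≈ 1097
RHS = e^3 + e^4 ≈ 74.68

LHS ≠ RHS (they differ by about 1022), so the equation does not hold here.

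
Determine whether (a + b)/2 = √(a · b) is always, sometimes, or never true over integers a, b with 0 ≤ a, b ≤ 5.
It holds at (a, b) = (0, 0) (both sides equal 0), but fails at (a, b) = (0, 2) (LHS = 1, RHS = 0).

Answer: Sometimes true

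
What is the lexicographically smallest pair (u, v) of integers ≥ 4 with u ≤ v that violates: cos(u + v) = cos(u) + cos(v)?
(u, v) = (4, 4)

Substituting (4, 4) into the claim:
LHS = cos(4 + 4) = cos(8) ≈ -0.1455
RHS = cos(4) + cos(4) = 2·cos(4) ≈ -1.307

Since LHS ≠ RHS, this pair disproves the claim, and no lexicographically smaller pair (u ≤ v, integers ≥ 4) does.

For instance (5, 6) is also a counterexample (LHS = cos(11) ≈ 0.004426, RHS = cos(5) + cos(6) ≈ 1.244), but it's lexicographically larger.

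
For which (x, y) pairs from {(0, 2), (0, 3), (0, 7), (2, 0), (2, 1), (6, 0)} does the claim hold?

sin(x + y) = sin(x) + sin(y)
(0, 2), (0, 3), (0, 7), (2, 0), (6, 0)

Testing each pair:
(0, 2): LHS = sin(2) ≈ 0.9093, RHS = sin(2) ≈ 0.9093 → holds
(0, 3): LHS = sin(3) ≈ 0.1411, RHS = sin(3) ≈ 0.1411 → holds
(0, 7): LHS = sin(7) ≈ 0.657, RHS = sin(7) ≈ 0.657 → holds
(2, 0): LHS = sin(2) ≈ 0.9093, RHS = sin(2) ≈ 0.9093 → holds
(2, 1): LHS = sin(3) ≈ 0.1411, RHS = sin(1) + sin(2) ≈ 1.751 → fails
(6, 0): LHS = sin(6) ≈ -0.2794, RHS = sin(6) ≈ -0.2794 → holds

5 of 6 pairs satisfy the claim.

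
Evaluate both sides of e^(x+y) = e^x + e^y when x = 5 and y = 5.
LHS = e^(5+5) = e^10 ≈ 22026.5
RHS = e^5 + e^5 = 2·e^5 ≈ 296.8

LHS ≠ RHS (they differ by about 21729.6), so the equation does not hold here.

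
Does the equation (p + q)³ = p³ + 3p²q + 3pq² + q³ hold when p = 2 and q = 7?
Holds

Substituting p = 2, q = 7:

LHS = (2 + 7)³ = 729
RHS = 2³ + 3·2²·7 + 3·2·7² + 7³ = 729

LHS = RHS, so the equation holds at this point.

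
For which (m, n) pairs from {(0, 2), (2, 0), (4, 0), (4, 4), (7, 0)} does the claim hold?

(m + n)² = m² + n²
Testing each pair:
(0, 2): LHS = 4, RHS = 4 → holds
(2, 0): LHS = 4, RHS = 4 → holds
(4, 0): LHS = 16, RHS = 16 → holds
(4, 4): LHS = 64, RHS = 32 → fails
(7, 0): LHS = 49, RHS = 49 → holds

4 of 5 pairs satisfy the claim.

Answer: (0, 2), (2, 0), (4, 0), (7, 0)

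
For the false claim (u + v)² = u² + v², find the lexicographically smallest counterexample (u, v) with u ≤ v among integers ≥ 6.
(u, v) = (6, 6)

Substituting (6, 6) into the claim:
LHS = (6 + 6)² = 144
RHS = 6² + 6² = 72

Since LHS ≠ RHS, this pair disproves the claim, and no lexicographically smaller pair (u ≤ v, integers ≥ 6) does.

For instance (11, 11) is also a counterexample (LHS = 484, RHS = 242), but it's lexicographically larger.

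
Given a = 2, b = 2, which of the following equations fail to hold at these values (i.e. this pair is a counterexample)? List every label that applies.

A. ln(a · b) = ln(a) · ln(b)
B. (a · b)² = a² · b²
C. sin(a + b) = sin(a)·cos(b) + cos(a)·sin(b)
A

Evaluating each claim at the given values:
A. LHS = ln(4) ≈ 1.386, RHS = ln(2)² ≈ 0.4805 → fails here (LHS ≠ RHS)
B. LHS = 16, RHS = 16 → holds here (LHS = RHS)
C. LHS = sin(4) ≈ -0.7568, RHS = 2·sin(2)·cos(2) ≈ -0.7568 → holds here (LHS = RHS)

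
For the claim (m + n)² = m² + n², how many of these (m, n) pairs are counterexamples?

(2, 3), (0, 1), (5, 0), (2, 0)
Testing each pair:
(2, 3): LHS = 25, RHS = 13 → counterexample
(0, 1): LHS = 1, RHS = 1 → satisfies claim
(5, 0): LHS = 25, RHS = 25 → satisfies claim
(2, 0): LHS = 4, RHS = 4 → satisfies claim

That makes 1 counterexample.

Answer: 1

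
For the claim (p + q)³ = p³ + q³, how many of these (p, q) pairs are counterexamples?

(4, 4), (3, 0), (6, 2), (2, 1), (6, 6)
Testing each pair:
(4, 4): LHS = 512, RHS = 128 → counterexample
(3, 0): LHS = 27, RHS = 27 → satisfies claim
(6, 2): LHS = 512, RHS = 224 → counterexample
(2, 1): LHS = 27, RHS = 9 → counterexample
(6, 6): LHS = 1728, RHS = 432 → counterexample

That makes 4 counterexamples.

Answer: 4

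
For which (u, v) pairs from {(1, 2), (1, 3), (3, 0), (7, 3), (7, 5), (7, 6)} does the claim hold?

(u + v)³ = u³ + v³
(3, 0)

Testing each pair:
(1, 2): LHS = 27, RHS = 9 → fails
(1, 3): LHS = 64, RHS = 28 → fails
(3, 0): LHS = 27, RHS = 27 → holds
(7, 3): LHS = 1000, RHS = 370 → fails
(7, 5): LHS = 1728, RHS = 468 → fails
(7, 6): LHS = 2197, RHS = 559 → fails

1 of 6 pairs satisfies the claim.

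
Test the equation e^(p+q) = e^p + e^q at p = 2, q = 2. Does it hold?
Substituting p = 2, q = 2:

LHS = e^(2+2) = e^4 ≈ 54.6
RHS = e^2 + e^2 = 2·e^2 ≈ 14.78

LHS ≠ RHS, so the equation does not hold at this point.

Answer: Fails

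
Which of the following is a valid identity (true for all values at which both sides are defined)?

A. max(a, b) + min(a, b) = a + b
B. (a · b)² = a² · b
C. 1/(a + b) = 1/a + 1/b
A: holds — e.g. at (3, 3), both sides equal 6.
B: fails at (3, 3) — LHS = 81, RHS = 27.
C: fails at (3, 3) — LHS = 1/6, RHS = 2/3.

Answer: A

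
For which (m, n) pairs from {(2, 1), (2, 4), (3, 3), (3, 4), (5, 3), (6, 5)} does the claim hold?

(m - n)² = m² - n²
(3, 3)

Testing each pair:
(2, 1): LHS = 1, RHS = 3 → fails
(2, 4): LHS = 4, RHS = -12 → fails
(3, 3): LHS = 0, RHS = 0 → holds
(3, 4): LHS = 1, RHS = -7 → fails
(5, 3): LHS = 4, RHS = 16 → fails
(6, 5): LHS = 1, RHS = 11 → fails

1 of 6 pairs satisfies the claim.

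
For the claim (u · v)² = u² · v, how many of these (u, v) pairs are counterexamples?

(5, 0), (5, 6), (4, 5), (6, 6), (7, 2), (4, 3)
5

Testing each pair:
(5, 0): LHS = 0, RHS = 0 → satisfies claim
(5, 6): LHS = 900, RHS = 150 → counterexample
(4, 5): LHS = 400, RHS = 80 → counterexample
(6, 6): LHS = 1296, RHS = 216 → counterexample
(7, 2): LHS = 196, RHS = 98 → counterexample
(4, 3): LHS = 144, RHS = 48 → counterexample

That makes 5 counterexamples.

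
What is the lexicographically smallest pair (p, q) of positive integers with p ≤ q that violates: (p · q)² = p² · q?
Substituting (1, 2) into the claim:
LHS = (1 · 2)² = 4
RHS = 1² · 2 = 2

Since LHS ≠ RHS, this pair disproves the claim, and no lexicographically smaller pair (p ≤ q, positive integers) does.

For instance (2, 2) is also a counterexample (LHS = 16, RHS = 8), but it's lexicographically larger.

Answer: (p, q) = (1, 2)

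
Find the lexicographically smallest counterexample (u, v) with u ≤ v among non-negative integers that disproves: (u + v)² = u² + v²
(u, v) = (1, 1)

At (0, 0): both sides equal 0, so it holds there.
At (0, 3): both sides equal 9, so it holds there.

Substituting (1, 1) into the claim:
LHS = (1 + 1)² = 4
RHS = 1² + 1² = 2

Since LHS ≠ RHS, this pair disproves the claim, and no lexicographically smaller pair (u ≤ v, non-negative integers) does.

For instance (4, 6) is also a counterexample (LHS = 100, RHS = 52), but it's lexicographically larger.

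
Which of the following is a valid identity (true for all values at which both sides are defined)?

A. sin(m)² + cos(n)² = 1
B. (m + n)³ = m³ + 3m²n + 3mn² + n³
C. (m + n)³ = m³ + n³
A: fails at (3, 5) — LHS = sin(3)² + cos(5)² ≈ 0.1004, RHS = 1.
B: holds — e.g. at (2, 2), both sides equal 64.
C: fails at (6, 7) — LHS = 2197, RHS = 559.

Answer: B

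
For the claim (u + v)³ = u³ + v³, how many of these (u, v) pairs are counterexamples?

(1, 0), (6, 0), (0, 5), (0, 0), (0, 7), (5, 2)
Testing each pair:
(1, 0): LHS = 1, RHS = 1 → satisfies claim
(6, 0): LHS = 216, RHS = 216 → satisfies claim
(0, 5): LHS = 125, RHS = 125 → satisfies claim
(0, 0): LHS = 0, RHS = 0 → satisfies claim
(0, 7): LHS = 343, RHS = 343 → satisfies claim
(5, 2): LHS = 343, RHS = 133 → counterexample

That makes 1 counterexample.

Answer: 1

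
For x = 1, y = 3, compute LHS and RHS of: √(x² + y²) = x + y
LHS = √(1² + 3²) = √(10) ≈ 3.162
RHS = 1 + 3 = 4

LHS ≠ RHS (they differ by about 0.8377), so the equation does not hold here.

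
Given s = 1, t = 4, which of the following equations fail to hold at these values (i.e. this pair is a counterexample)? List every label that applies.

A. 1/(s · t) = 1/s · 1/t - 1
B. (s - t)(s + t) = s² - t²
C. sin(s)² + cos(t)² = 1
A, C

Evaluating each claim at the given values:
A. LHS = 1/4, RHS = -3/4 → fails here (LHS ≠ RHS)
B. LHS = -15, RHS = -15 → holds here (LHS = RHS)
C. LHS = cos(4)² + sin(1)² ≈ 1.135, RHS = 1 → fails here (LHS ≠ RHS)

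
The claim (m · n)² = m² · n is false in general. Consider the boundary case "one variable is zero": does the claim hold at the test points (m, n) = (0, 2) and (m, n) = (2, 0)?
Yes, holds at both test points

At (0, 2): LHS = 0, RHS = 0 → equal
At (2, 0): LHS = 0, RHS = 0 → equal

So the claim does hold at both of these boundary points, even though it is not an identity.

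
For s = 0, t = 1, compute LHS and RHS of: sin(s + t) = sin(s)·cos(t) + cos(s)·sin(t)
LHS = sin(0 + 1) = sin(1) ≈ 0.8415
RHS = sin(0)·cos(1) + cos(0)·sin(1) = sin(1) ≈ 0.8415

LHS = RHS: the two sides agree.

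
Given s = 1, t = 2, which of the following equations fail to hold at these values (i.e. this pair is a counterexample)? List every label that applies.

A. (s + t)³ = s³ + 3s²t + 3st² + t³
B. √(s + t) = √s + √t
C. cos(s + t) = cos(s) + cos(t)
B, C

Evaluating each claim at the given values:
A. LHS = 27, RHS = 27 → holds here (LHS = RHS)
B. LHS = √(3) ≈ 1.732, RHS = 1 + √(2) ≈ 2.414 → fails here (LHS ≠ RHS)
C. LHS = cos(3) ≈ -0.99, RHS = cos(2) + cos(1) ≈ 0.1242 → fails here (LHS ≠ RHS)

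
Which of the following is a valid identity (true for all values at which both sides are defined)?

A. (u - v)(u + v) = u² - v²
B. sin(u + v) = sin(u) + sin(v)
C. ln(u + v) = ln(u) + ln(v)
A

A: holds — e.g. at (1, 4), both sides equal -15.
B: fails at (1, 3) — LHS = sin(4) ≈ -0.7568, RHS = sin(3) + sin(1) ≈ 0.9826.
C: fails at (6, 7) — LHS = ln(13) ≈ 2.565, RHS = ln(6) + ln(7) ≈ 3.738.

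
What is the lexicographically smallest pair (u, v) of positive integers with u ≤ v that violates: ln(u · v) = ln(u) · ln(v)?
At (1, 1): both sides equal 0, so it holds there.

Substituting (1, 2) into the claim:
LHS = ln(1 · 2) = ln(2) ≈ 0.6931
RHS = ln(1) · ln(2) = 0

Since LHS ≠ RHS, this pair disproves the claim, and no lexicographically smaller pair (u ≤ v, positive integers) does.

For instance (5, 5) is also a counterexample (LHS = ln(25) ≈ 3.219, RHS = ln(5)² ≈ 2.59), but it's lexicographically larger.

Answer: (u, v) = (1, 2)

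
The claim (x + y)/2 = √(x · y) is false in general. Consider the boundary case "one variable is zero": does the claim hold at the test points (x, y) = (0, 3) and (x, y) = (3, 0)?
No, fails at both test points

At (0, 3): LHS = 3/2 ≠ RHS = 0
At (3, 0): LHS = 3/2 ≠ RHS = 0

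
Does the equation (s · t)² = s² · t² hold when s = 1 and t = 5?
Holds

Substituting s = 1, t = 5:

LHS = (1 · 5)² = 25
RHS = 1² · 5² = 25

LHS = RHS, so the equation holds at this point.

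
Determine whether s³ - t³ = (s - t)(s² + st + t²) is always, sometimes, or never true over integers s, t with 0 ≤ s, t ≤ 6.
The identity holds for every pair in the range. For instance at (s, t) = (5, 0): both sides equal 125.

Answer: Always true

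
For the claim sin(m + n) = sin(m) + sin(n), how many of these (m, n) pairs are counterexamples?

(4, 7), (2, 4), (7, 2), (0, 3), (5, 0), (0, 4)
Testing each pair:
(4, 7): LHS = sin(11) ≈ -1, RHS = sin(4) + sin(7) ≈ -0.09982 → counterexample
(2, 4): LHS = sin(6) ≈ -0.2794, RHS = sin(4) + sin(2) ≈ 0.1525 → counterexample
(7, 2): LHS = sin(9) ≈ 0.4121, RHS = sin(7) + sin(2) ≈ 1.566 → counterexample
(0, 3): LHS = sin(3) ≈ 0.1411, RHS = sin(3) ≈ 0.1411 → satisfies claim
(5, 0): LHS = sin(5) ≈ -0.9589, RHS = sin(5) ≈ -0.9589 → satisfies claim
(0, 4): LHS = sin(4) ≈ -0.7568, RHS = sin(4) ≈ -0.7568 → satisfies claim

That makes 3 counterexamples.

Answer: 3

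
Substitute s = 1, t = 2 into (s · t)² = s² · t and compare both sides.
LHS = (1 · 2)² = 4
RHS = 1² · 2 = 2

LHS ≠ RHS, so the equation does not hold here.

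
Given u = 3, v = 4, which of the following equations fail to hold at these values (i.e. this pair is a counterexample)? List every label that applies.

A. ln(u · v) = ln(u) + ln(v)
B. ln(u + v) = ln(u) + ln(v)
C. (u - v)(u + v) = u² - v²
B

Evaluating each claim at the given values:
A. LHS = ln(12) ≈ 2.485, RHS = ln(3) + ln(4) ≈ 2.485 → holds here (LHS = RHS)
B. LHS = ln(7) ≈ 1.946, RHS = ln(3) + ln(4) ≈ 2.485 → fails here (LHS ≠ RHS)
C. LHS = -7, RHS = -7 → holds here (LHS = RHS)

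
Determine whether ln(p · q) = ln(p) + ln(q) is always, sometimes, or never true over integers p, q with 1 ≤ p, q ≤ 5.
The identity holds for every pair in the range. For instance at (p, q) = (3, 1): both sides equal ln(3) ≈ 1.099.

Answer: Always true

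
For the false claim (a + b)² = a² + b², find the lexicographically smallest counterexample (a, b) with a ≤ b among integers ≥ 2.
Substituting (2, 2) into the claim:
LHS = (2 + 2)² = 16
RHS = 2² + 2² = 8

Since LHS ≠ RHS, this pair disproves the claim, and no lexicographically smaller pair (a ≤ b, integers ≥ 2) does.

For instance (4, 9) is also a counterexample (LHS = 169, RHS = 97), but it's lexicographically larger.

Answer: (a, b) = (2, 2)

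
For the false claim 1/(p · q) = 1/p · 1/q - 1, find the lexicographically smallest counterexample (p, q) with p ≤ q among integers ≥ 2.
(p, q) = (2, 2)

Substituting (2, 2) into the claim:
LHS = 1/(2 · 2) = 1/4
RHS = 1/2 · 1/2 - 1 = -3/4

Since LHS ≠ RHS, this pair disproves the claim, and no lexicographically smaller pair (p ≤ q, integers ≥ 2) does.

For instance (7, 9) is also a counterexample (LHS = 1/63, RHS = -62/63), but it's lexicographically larger.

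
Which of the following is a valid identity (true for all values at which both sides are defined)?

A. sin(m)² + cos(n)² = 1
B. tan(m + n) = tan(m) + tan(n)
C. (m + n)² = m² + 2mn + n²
C

A: fails at (2, 3) — LHS = sin(2)² + cos(3)² ≈ 1.807, RHS = 1.
B: fails at (4, 4) — LHS = tan(8) ≈ -6.8, RHS = 2·tan(4) ≈ 2.316.
C: holds — e.g. at (4, 4), both sides equal 64.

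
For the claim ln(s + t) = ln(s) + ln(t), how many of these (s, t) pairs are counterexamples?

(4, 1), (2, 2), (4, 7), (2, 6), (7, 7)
Testing each pair:
(4, 1): LHS = ln(5) ≈ 1.609, RHS = ln(4) ≈ 1.386 → counterexample
(2, 2): LHS = ln(4) ≈ 1.386, RHS = 2·ln(2) ≈ 1.386 → satisfies claim
(4, 7): LHS = ln(11) ≈ 2.398, RHS = ln(4) + ln(7) ≈ 3.332 → counterexample
(2, 6): LHS = ln(8) ≈ 2.079, RHS = ln(2) + ln(6) ≈ 2.485 → counterexample
(7, 7): LHS = ln(14) ≈ 2.639, RHS = 2·ln(7) ≈ 3.892 → counterexample

That makes 4 counterexamples.

Answer: 4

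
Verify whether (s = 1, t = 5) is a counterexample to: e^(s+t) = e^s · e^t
Substituting s = 1, t = 5:
LHS = e^(1+5) = e^6 ≈ 403.4
RHS = e^1 · e^5 = e^6 ≈ 403.4

The sides agree, so this pair does not disprove the claim.

Answer: No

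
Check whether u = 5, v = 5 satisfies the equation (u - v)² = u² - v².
Substituting u = 5, v = 5:

LHS = (5 - 5)² = 0
RHS = 5² - 5² = 0

LHS = RHS, so the equation holds at this point.

Answer: Holds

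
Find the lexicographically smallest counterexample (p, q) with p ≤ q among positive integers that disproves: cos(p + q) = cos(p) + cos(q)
Substituting (1, 1) into the claim:
LHS = cos(1 + 1) = cos(2) ≈ -0.4161
RHS = cos(1) + cos(1) = 2·cos(1) ≈ 1.081

Since LHS ≠ RHS, this pair disproves the claim, and no lexicographically smaller pair (p ≤ q, positive integers) does.

For instance (3, 3) is also a counterexample (LHS = cos(6) ≈ 0.9602, RHS = 2·cos(3) ≈ -1.98), but it's lexicographically larger.

Answer: (p, q) = (1, 1)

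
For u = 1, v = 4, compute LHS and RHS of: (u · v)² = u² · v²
LHS = (1 · 4)² = 16
RHS = 1² · 4² = 16

LHS = RHS: the two sides agree.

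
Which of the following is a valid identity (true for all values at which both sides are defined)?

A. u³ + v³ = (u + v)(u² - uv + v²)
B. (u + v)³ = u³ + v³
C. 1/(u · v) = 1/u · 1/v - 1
A: holds — e.g. at (4, 4), both sides equal 128.
B: fails at (2, 4) — LHS = 216, RHS = 72.
C: fails at (5, 5) — LHS = 1/25, RHS = -24/25.

Answer: A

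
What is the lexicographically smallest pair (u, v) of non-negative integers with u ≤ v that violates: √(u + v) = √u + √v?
At (0, 3): both sides equal √(3) ≈ 1.732, so it holds there.
At (0, 7): both sides equal √(7) ≈ 2.646, so it holds there.

Substituting (1, 1) into the claim:
LHS = √(1 + 1) = √(2) ≈ 1.414
RHS = √1 + √1 = 2

Since LHS ≠ RHS, this pair disproves the claim, and no lexicographically smaller pair (u ≤ v, non-negative integers) does.

For instance (1, 7) is also a counterexample (LHS = 2·√(2) ≈ 2.828, RHS = 1 + √(7) ≈ 3.646), but it's lexicographically larger.

Answer: (u, v) = (1, 1)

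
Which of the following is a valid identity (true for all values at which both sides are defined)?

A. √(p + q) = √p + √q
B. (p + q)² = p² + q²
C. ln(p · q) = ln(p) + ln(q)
C

A: fails at (3, 7) — LHS = √(10) ≈ 3.162, RHS = √(3) + √(7) ≈ 4.378.
B: fails at (2, 3) — LHS = 25, RHS = 13.
C: holds — e.g. at (3, 4), both sides equal ln(12) ≈ 2.485.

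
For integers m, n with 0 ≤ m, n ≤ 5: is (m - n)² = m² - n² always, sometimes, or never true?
Sometimes true

It holds at (m, n) = (0, 0) (both sides equal 0), but fails at (m, n) = (5, 1) (LHS = 16, RHS = 24).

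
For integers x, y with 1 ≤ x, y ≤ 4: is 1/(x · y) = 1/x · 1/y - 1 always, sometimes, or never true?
Never true

The claim fails for every pair in the range. For instance at (x, y) = (1, 1): LHS = 1, RHS = 0.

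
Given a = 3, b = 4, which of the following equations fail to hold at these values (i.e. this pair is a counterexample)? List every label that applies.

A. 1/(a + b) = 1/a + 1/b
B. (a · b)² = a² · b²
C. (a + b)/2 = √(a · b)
A, C

Evaluating each claim at the given values:
A. LHS = 1/7, RHS = 7/12 → fails here (LHS ≠ RHS)
B. LHS = 144, RHS = 144 → holds here (LHS = RHS)
C. LHS = 7/2, RHS = 2·√(3) ≈ 3.464 → fails here (LHS ≠ RHS)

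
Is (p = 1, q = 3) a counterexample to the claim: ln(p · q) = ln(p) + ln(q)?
Substituting p = 1, q = 3:
LHS = ln(1 · 3) = ln(3) ≈ 1.099
RHS = ln(1) + ln(3) = ln(3) ≈ 1.099

The sides agree, so this pair does not disprove the claim.

Answer: No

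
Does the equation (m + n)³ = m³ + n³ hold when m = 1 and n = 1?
Fails

Substituting m = 1, n = 1:

LHS = (1 + 1)³ = 8
RHS = 1³ + 1³ = 2

LHS ≠ RHS, so the equation does not hold at this point.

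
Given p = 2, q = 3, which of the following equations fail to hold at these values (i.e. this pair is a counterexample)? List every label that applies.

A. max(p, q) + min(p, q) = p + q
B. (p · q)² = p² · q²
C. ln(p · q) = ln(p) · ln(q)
Evaluating each claim at the given values:
A. LHS = 5, RHS = 5 → holds here (LHS = RHS)
B. LHS = 36, RHS = 36 → holds here (LHS = RHS)
C. LHS = ln(6) ≈ 1.792, RHS = ln(2)·ln(3) ≈ 0.7615 → fails here (LHS ≠ RHS)

Answer: C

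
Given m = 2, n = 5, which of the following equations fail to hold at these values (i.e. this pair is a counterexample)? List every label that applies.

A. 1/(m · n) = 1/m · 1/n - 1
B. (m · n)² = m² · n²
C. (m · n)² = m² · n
A, C

Evaluating each claim at the given values:
A. LHS = 1/10, RHS = -9/10 → fails here (LHS ≠ RHS)
B. LHS = 100, RHS = 100 → holds here (LHS = RHS)
C. LHS = 100, RHS = 20 → fails here (LHS ≠ RHS)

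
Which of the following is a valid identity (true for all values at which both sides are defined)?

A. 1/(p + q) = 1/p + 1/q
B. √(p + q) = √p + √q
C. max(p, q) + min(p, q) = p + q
C

A: fails at (4, 5) — LHS = 1/9, RHS = 9/20.
B: fails at (2, 7) — LHS = 3, RHS = √(2) + √(7) ≈ 4.06.
C: holds — e.g. at (2, 5), both sides equal 7.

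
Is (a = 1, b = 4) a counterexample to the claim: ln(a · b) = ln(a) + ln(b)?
Substituting a = 1, b = 4:
LHS = ln(1 · 4) = ln(4) ≈ 1.386
RHS = ln(1) + ln(4) = ln(4) ≈ 1.386

The sides agree, so this pair does not disprove the claim.

Answer: No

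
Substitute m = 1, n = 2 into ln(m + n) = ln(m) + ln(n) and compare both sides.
LHS = ln(1 + 2) = ln(3) ≈ 1.099
RHS = ln(1) + ln(2) = ln(2) ≈ 0.6931

LHS ≠ RHS (they differ by about 0.4055), so the equation does not hold here.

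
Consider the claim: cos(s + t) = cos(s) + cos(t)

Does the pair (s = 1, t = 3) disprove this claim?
Substituting s = 1, t = 3:
LHS = cos(1 + 3) = cos(4) ≈ -0.6536
RHS = cos(1) + cos(3) ≈ -0.4497

Since LHS ≠ RHS, this pair disproves the claim.

Answer: Yes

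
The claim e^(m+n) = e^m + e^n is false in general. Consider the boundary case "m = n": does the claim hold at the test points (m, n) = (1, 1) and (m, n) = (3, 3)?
At (1, 1): LHS = e^2 ≈ 7.389 ≠ RHS = 2·e ≈ 5.437
At (3, 3): LHS = e^6 ≈ 403.4 ≠ RHS = 2·e^3 ≈ 40.17

Answer: No, fails at both test points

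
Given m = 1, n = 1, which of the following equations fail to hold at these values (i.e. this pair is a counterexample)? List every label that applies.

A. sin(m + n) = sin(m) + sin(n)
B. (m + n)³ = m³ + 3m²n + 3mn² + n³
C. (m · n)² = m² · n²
Evaluating each claim at the given values:
A. LHS = sin(2) ≈ 0.9093, RHS = 2·sin(1) ≈ 1.683 → fails here (LHS ≠ RHS)
B. LHS = 8, RHS = 8 → holds here (LHS = RHS)
C. LHS = 1, RHS = 1 → holds here (LHS = RHS)

Answer: A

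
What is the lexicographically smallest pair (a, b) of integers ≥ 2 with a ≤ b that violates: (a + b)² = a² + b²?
(a, b) = (2, 2)

Substituting (2, 2) into the claim:
LHS = (2 + 2)² = 16
RHS = 2² + 2² = 8

Since LHS ≠ RHS, this pair disproves the claim, and no lexicographically smaller pair (a ≤ b, integers ≥ 2) does.

For instance (4, 7) is also a counterexample (LHS = 121, RHS = 65), but it's lexicographically larger.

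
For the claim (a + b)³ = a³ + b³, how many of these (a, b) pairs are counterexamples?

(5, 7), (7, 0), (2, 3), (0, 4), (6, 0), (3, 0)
2

Testing each pair:
(5, 7): LHS = 1728, RHS = 468 → counterexample
(7, 0): LHS = 343, RHS = 343 → satisfies claim
(2, 3): LHS = 125, RHS = 35 → counterexample
(0, 4): LHS = 64, RHS = 64 → satisfies claim
(6, 0): LHS = 216, RHS = 216 → satisfies claim
(3, 0): LHS = 27, RHS = 27 → satisfies claim

That makes 2 counterexamples.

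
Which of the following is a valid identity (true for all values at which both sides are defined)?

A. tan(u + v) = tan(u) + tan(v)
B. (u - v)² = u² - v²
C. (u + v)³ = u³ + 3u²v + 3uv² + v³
A: fails at (3, 4) — LHS = tan(7) ≈ 0.8714, RHS = tan(3) + tan(4) ≈ 1.015.
B: fails at (4, 6) — LHS = 4, RHS = -20.
C: holds — e.g. at (3, 5), both sides equal 512.

Answer: C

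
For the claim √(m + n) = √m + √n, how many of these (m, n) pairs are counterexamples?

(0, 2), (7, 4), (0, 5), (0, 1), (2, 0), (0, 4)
Testing each pair:
(0, 2): LHS = √(2) ≈ 1.414, RHS = √(2) ≈ 1.414 → satisfies claim
(7, 4): LHS = √(11) ≈ 3.317, RHS = 2 + √(7) ≈ 4.646 → counterexample
(0, 5): LHS = √(5) ≈ 2.236, RHS = √(5) ≈ 2.236 → satisfies claim
(0, 1): LHS = 1, RHS = 1 → satisfies claim
(2, 0): LHS = √(2) ≈ 1.414, RHS = √(2) ≈ 1.414 → satisfies claim
(0, 4): LHS = 2, RHS = 2 → satisfies claim

That makes 1 counterexample.

Answer: 1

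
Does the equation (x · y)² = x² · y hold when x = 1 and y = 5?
Substituting x = 1, y = 5:

LHS = (1 · 5)² = 25
RHS = 1² · 5 = 5

LHS ≠ RHS, so the equation does not hold at this point.

Answer: Fails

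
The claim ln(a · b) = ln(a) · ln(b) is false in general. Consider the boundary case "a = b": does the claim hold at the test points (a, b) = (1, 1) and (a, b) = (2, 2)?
Only at (1, 1)

At (1, 1): LHS = 0, RHS = 0 → equal
At (2, 2): LHS = ln(4) ≈ 1.386 ≠ RHS = ln(2)² ≈ 0.4805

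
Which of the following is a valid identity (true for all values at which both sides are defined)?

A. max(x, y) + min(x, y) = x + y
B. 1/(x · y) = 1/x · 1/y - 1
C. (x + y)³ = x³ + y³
A: holds — e.g. at (2, 3), both sides equal 5.
B: fails at (3, 5) — LHS = 1/15, RHS = -14/15.
C: fails at (3, 4) — LHS = 343, RHS = 91.

Answer: A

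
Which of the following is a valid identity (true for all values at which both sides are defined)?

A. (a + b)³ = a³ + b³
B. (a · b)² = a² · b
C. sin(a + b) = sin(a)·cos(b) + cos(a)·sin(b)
C

A: fails at (2, 7) — LHS = 729, RHS = 351.
B: fails at (2, 5) — LHS = 100, RHS = 20.
C: holds — e.g. at (1, 1), both sides equal sin(2) ≈ 0.9093.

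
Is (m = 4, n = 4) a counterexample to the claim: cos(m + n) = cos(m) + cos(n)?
Yes

Substituting m = 4, n = 4:
LHS = cos(4 + 4) = cos(8) ≈ -0.1455
RHS = cos(4) + cos(4) = 2·cos(4) ≈ -1.307

Since LHS ≠ RHS, this pair disproves the claim.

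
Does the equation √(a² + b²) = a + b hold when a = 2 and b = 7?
Substituting a = 2, b = 7:

LHS = √(2² + 7²) = √(53) ≈ 7.28
RHS = 2 + 7 = 9

LHS ≠ RHS, so the equation does not hold at this point.

Answer: Fails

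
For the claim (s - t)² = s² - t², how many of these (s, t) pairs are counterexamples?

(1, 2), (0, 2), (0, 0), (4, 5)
3

Testing each pair:
(1, 2): LHS = 1, RHS = -3 → counterexample
(0, 2): LHS = 4, RHS = -4 → counterexample
(0, 0): LHS = 0, RHS = 0 → satisfies claim
(4, 5): LHS = 1, RHS = -9 → counterexample

That makes 3 counterexamples.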